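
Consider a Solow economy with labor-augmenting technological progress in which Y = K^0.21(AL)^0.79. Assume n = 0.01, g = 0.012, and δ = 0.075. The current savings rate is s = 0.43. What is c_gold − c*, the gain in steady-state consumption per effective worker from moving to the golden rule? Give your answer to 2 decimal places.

Break-even investment rate: n + g + δ = 0.01 + 0.012 + 0.075 = 0.097.
Current steady state (s = 0.43): k* = (0.43/0.097)^(1/0.79) ≈ 6.5857, y* = 6.5857^0.21 ≈ 1.4856, c* = (1−0.43)·1.4856 ≈ 0.8468.
At the golden rule the marginal product of capital equals n+g+δ: 0.21·k^(0.21−1) = 0.097. Solving, k_gold = (0.21/0.097)^(1/0.79) ≈ 2.6584.
y_gold = 2.6584^0.21 ≈ 1.2279, c_gold = y_gold − 0.097·k_gold ≈ 0.9701.
Gain: Δc = 0.9701 − 0.8468 ≈ 0.1233.

Δc ≈ 0.12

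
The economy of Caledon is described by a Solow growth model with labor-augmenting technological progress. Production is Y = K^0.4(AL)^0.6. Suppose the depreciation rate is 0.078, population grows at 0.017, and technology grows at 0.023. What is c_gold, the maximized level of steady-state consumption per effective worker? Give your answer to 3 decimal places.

n + g + δ = 0.017 + 0.023 + 0.078 = 0.118.
Maximizing c = f(k) − (n+g+δ)·k gives f'(k) = n+g+δ, i.e. 0.4·k^(0.4−1) = 0.118, so k_gold = (0.4/0.118)^(1/0.6) ≈ 7.6494.
y_gold = 7.6494^0.4 ≈ 2.2566.
c_gold = y_gold − (n+g+δ)·k_gold = 2.2566 − 0.118·7.6494 ≈ 1.3540.

c_gold ≈ 1.354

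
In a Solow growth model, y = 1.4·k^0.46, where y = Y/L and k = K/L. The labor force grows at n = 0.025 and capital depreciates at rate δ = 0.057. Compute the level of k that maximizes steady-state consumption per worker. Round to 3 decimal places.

k_gold ≈ 45.451

Break-even investment rate: n + δ = 0.025 + 0.057 = 0.082.
At the golden rule the marginal product of capital equals n+δ: 0.46·1.4·k^(0.46−1) = 0.082. Solving, k_gold = (0.46·1.4/0.082)^(1/0.54) ≈ 45.4507.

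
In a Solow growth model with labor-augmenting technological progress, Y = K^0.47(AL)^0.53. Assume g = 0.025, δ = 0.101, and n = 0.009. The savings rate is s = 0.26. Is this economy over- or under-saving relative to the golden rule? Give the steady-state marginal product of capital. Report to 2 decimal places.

under-saving; MPK ≈ 0.24

The effective depreciation rate is n + g + δ = 0.009 + 0.025 + 0.101 = 0.135.
Steady-state k*: s·k^0.47 = 0.135·k gives k* = (0.26/0.135)^(1/0.53) ≈ 3.4439.
MPK = 0.47·3.4439^(-0.53) ≈ 0.2440.
MPK > n+g+δ = 0.135, so the economy is dynamically efficient (under-saving).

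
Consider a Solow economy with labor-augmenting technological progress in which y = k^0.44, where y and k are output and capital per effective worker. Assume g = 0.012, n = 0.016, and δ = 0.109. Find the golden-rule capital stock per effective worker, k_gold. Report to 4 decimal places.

k_gold ≈ 8.0330

The effective depreciation rate is n + g + δ = 0.016 + 0.012 + 0.109 = 0.137.
Setting f'(k) = n+g+δ gives 0.44·k^(0.44−1) = 0.137, hence k_gold = (0.44/0.137)^(1/0.56) ≈ 8.0330.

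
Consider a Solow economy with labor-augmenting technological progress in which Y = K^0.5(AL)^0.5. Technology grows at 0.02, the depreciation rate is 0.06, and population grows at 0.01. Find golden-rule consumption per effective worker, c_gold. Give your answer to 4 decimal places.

c_gold ≈ 2.7778

Capital per effective worker breaks even when investment replaces (n + g + δ)·k; here n + g + δ = 0.09.
At the golden rule the marginal product of capital equals n+g+δ: 0.5·k^(0.5−1) = 0.09. Solving, k_gold = (0.5/0.09)^(1/0.5) ≈ 30.8642.
y_gold = 30.8642^0.5 ≈ 5.5556.
c_gold = y_gold − (n+g+δ)·k_gold = 5.5556 − 0.09·30.8642 ≈ 2.7778.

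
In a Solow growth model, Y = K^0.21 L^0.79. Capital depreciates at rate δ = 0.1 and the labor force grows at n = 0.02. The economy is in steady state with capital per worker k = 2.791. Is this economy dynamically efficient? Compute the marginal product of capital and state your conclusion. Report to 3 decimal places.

dynamically inefficient; MPK ≈ 0.093

Capital per worker breaks even when investment replaces (n + δ)·k; here n + δ = 0.12.
MPK = 0.21·k^(0.21−1) = 0.21·2.791^(-0.79) ≈ 0.0933.
MPK < 0.12, so the economy is dynamically inefficient (over-saving).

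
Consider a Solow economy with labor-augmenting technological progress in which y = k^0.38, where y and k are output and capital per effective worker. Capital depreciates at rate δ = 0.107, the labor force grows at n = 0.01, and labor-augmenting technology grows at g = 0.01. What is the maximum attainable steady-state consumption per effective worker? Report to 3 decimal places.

Capital per effective worker breaks even when investment replaces (n + g + δ)·k; here n + g + δ = 0.127.
At the golden rule the marginal product of capital equals n+g+δ: 0.38·k^(0.38−1) = 0.127. Solving, k_gold = (0.38/0.127)^(1/0.62) ≈ 5.8575.
y_gold = 5.8575^0.38 ≈ 1.9576.
c_gold = y_gold − (n+g+δ)·k_gold = 1.9576 − 0.127·5.8575 ≈ 1.2137.

c_gold ≈ 1.214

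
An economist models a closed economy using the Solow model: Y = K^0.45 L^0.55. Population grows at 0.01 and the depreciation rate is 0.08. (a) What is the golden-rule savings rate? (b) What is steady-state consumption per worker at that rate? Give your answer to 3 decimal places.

(a) s_gold = 0.450; (b) c_gold ≈ 2.052

Capital per worker breaks even when investment replaces (n + δ)·k; here n + δ = 0.09.
For Cobb-Douglas, s_gold equals capital's share: s_gold = 0.45.
Setting f'(k) = n+δ gives 0.45·k^(0.45−1) = 0.09, hence k_gold = (0.45/0.09)^(1/0.55) ≈ 18.6575.
y_gold = 18.6575^0.45 ≈ 3.7315; c_gold = (1−0.45)·y_gold ≈ 2.0523.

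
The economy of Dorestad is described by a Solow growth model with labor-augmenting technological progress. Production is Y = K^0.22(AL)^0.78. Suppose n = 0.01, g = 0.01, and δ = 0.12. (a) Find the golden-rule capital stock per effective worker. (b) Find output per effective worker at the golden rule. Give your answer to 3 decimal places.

(a) k_gold ≈ 1.785; (b) y_gold ≈ 1.136

Break-even investment rate: n + g + δ = 0.01 + 0.01 + 0.12 = 0.14.
At the golden rule the marginal product of capital equals n+g+δ: 0.22·k^(0.22−1) = 0.14. Solving, k_gold = (0.22/0.14)^(1/0.78) ≈ 1.7851.
y_gold = 1.7851^0.22 ≈ 1.1360.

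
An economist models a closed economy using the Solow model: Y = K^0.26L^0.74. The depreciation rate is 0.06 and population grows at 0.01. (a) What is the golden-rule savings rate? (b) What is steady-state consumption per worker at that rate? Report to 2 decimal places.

Break-even investment rate: n + δ = 0.01 + 0.06 = 0.07.
For Cobb-Douglas, s_gold equals capital's share: s_gold = 0.26.
Golden rule sets MPK = n+δ: 0.26·k^(0.26−1) = 0.07, so k_gold = (0.26/0.07)^(1/0.74) ≈ 5.8898.
y_gold = 5.8898^0.26 ≈ 1.5857; c_gold = (1−0.26)·y_gold ≈ 1.1734.

(a) s_gold = 0.26; (b) c_gold ≈ 1.17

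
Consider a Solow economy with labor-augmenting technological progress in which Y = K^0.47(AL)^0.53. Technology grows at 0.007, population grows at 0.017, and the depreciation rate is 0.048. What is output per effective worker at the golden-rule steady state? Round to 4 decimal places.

y_gold ≈ 5.2787

The effective depreciation rate is n + g + δ = 0.017 + 0.007 + 0.048 = 0.072.
Setting f'(k) = n+g+δ gives 0.47·k^(0.47−1) = 0.072, hence k_gold = (0.47/0.072)^(1/0.53) ≈ 34.4582.
Output: y_gold = k_gold^0.47 = 34.4582^0.47 ≈ 5.2787.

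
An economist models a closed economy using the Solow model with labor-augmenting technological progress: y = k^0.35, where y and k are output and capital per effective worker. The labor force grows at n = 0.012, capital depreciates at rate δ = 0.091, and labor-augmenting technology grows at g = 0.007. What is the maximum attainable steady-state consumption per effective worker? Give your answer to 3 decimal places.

Capital per effective worker breaks even when investment replaces (n + g + δ)·k; here n + g + δ = 0.11.
At the golden rule the marginal product of capital equals n+g+δ: 0.35·k^(0.35−1) = 0.11. Solving, k_gold = (0.35/0.11)^(1/0.65) ≈ 5.9340.
y_gold = 5.9340^0.35 ≈ 1.8650.
c_gold = y_gold − (n+g+δ)·k_gold = 1.8650 − 0.11·5.9340 ≈ 1.2122.

c_gold ≈ 1.212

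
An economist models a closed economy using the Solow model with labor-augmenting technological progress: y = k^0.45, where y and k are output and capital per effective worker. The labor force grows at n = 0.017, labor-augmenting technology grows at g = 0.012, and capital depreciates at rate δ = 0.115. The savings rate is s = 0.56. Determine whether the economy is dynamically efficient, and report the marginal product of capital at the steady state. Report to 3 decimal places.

dynamically inefficient; MPK ≈ 0.116

Break-even investment rate: n + g + δ = 0.017 + 0.012 + 0.115 = 0.144.
Steady-state k*: s·k^0.45 = 0.144·k gives k* = (0.56/0.144)^(1/0.55) ≈ 11.8144.
MPK = 0.45·11.8144^(-0.55) ≈ 0.1157.
MPK < n+g+δ = 0.144, so the economy is dynamically inefficient (over-saving).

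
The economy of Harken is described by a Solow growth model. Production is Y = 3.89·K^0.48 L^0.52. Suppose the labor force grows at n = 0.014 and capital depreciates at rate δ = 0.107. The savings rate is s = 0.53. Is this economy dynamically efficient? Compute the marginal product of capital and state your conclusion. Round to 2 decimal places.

n + δ = 0.014 + 0.107 = 0.121.
Steady-state k*: s·A·k^0.48 = 0.121·k gives k* = (0.53·3.89/0.121)^(1/0.52) ≈ 233.4286.
MPK = 0.48·3.89·233.4286^(-0.52) ≈ 0.1096.
MPK < n+δ = 0.121, so the economy is dynamically inefficient (over-saving).

dynamically inefficient; MPK ≈ 0.11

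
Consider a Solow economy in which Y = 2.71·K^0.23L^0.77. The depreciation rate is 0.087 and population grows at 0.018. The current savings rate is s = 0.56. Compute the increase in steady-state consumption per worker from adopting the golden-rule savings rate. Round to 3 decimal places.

Δc ≈ 0.904

The effective depreciation rate is n + δ = 0.018 + 0.087 = 0.105.
Current steady state (s = 0.56): k* = (0.56·2.71/0.105)^(1/0.77) ≈ 32.0961, y* = 2.71·32.0961^0.23 ≈ 6.0180, c* = (1−0.56)·6.0180 ≈ 2.6479.
Maximizing c = f(k) − (n+δ)·k gives f'(k) = n+δ, i.e. 0.23·2.71·k^(0.23−1) = 0.105, so k_gold = (0.23·2.71/0.105)^(1/0.77) ≈ 10.1054.
y_gold = 2.71·10.1054^0.23 ≈ 4.6134, c_gold = y_gold − 0.105·k_gold ≈ 3.5523.
Gain: Δc = 3.5523 − 2.6479 ≈ 0.9044.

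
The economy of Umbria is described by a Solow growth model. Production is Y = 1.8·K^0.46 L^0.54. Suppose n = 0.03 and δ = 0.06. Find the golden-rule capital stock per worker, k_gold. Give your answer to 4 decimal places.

k_gold ≈ 60.9245

Capital per worker breaks even when investment replaces (n + δ)·k; here n + δ = 0.09.
Golden rule sets MPK = n+δ: 0.46·1.8·k^(0.46−1) = 0.09, so k_gold = (0.46·1.8/0.09)^(1/0.54) ≈ 60.9245.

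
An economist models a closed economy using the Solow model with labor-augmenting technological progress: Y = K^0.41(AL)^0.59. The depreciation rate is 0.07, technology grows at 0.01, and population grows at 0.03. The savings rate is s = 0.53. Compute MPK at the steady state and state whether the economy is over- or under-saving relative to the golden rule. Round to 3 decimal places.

over-saving; MPK ≈ 0.085

n + g + δ = 0.03 + 0.01 + 0.07 = 0.11.
Steady-state k*: s·k^0.41 = 0.11·k gives k* = (0.53/0.11)^(1/0.59) ≈ 14.3691.
MPK = 0.41·14.3691^(-0.59) ≈ 0.0851.
MPK < n+g+δ = 0.11, so the economy is dynamically inefficient (over-saving).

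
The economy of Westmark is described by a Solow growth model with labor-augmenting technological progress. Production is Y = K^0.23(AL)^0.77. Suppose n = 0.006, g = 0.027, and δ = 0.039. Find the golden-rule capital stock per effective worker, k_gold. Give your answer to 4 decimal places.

n + g + δ = 0.006 + 0.027 + 0.039 = 0.072.
At the golden rule the marginal product of capital equals n+g+δ: 0.23·k^(0.23−1) = 0.072. Solving, k_gold = (0.23/0.072)^(1/0.77) ≈ 4.5192.

k_gold ≈ 4.5192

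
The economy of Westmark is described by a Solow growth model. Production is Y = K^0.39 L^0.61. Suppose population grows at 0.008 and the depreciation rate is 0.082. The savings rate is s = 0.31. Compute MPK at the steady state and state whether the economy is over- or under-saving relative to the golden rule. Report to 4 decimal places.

Capital per worker breaks even when investment replaces (n + δ)·k; here n + δ = 0.09.
Steady-state k*: s·k^0.39 = 0.09·k gives k* = (0.31/0.09)^(1/0.61) ≈ 7.5949.
MPK = 0.39·7.5949^(-0.61) ≈ 0.1132.
MPK > n+δ = 0.09, so the economy is dynamically efficient (under-saving).

under-saving; MPK ≈ 0.1132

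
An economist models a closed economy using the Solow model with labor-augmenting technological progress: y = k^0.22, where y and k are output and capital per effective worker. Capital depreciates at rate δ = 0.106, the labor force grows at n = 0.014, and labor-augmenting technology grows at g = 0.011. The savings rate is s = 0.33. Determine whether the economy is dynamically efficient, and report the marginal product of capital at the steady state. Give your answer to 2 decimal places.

dynamically inefficient; MPK ≈ 0.09

Break-even investment rate: n + g + δ = 0.014 + 0.011 + 0.106 = 0.131.
Steady-state k*: s·k^0.22 = 0.131·k gives k* = (0.33/0.131)^(1/0.78) ≈ 3.2690.
MPK = 0.22·3.2690^(-0.78) ≈ 0.0873.
MPK < n+g+δ = 0.131, so the economy is dynamically inefficient (over-saving).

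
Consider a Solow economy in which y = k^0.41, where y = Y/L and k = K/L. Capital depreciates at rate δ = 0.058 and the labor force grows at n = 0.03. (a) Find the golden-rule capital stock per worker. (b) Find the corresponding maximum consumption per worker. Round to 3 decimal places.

Capital per worker breaks even when investment replaces (n + δ)·k; here n + δ = 0.088.
Maximizing c = f(k) − (n+δ)·k gives f'(k) = n+δ, i.e. 0.41·k^(0.41−1) = 0.088, so k_gold = (0.41/0.088)^(1/0.59) ≈ 13.5742.
y_gold = 13.5742^0.41 ≈ 2.9135; c_gold = y_gold − 0.088·k_gold ≈ 1.7190.

(a) k_gold ≈ 13.574; (b) c_gold ≈ 1.719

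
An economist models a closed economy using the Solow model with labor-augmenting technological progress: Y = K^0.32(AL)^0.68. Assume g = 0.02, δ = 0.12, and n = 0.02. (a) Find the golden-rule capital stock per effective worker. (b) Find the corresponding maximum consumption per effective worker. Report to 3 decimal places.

(a) k_gold ≈ 2.771; (b) c_gold ≈ 0.942

n + g + δ = 0.02 + 0.02 + 0.12 = 0.16.
Maximizing c = f(k) − (n+g+δ)·k gives f'(k) = n+g+δ, i.e. 0.32·k^(0.32−1) = 0.16, so k_gold = (0.32/0.16)^(1/0.68) ≈ 2.7713.
y_gold = 2.7713^0.32 ≈ 1.3857; c_gold = y_gold − 0.16·k_gold ≈ 0.9423.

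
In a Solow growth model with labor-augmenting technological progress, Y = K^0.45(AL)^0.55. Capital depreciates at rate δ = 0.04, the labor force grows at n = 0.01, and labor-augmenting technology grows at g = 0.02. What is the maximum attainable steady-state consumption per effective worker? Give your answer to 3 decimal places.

Capital per effective worker breaks even when investment replaces (n + g + δ)·k; here n + g + δ = 0.07.
Golden rule sets MPK = n+g+δ: 0.45·k^(0.45−1) = 0.07, so k_gold = (0.45/0.07)^(1/0.55) ≈ 29.4645.
y_gold = 29.4645^0.45 ≈ 4.5834.
c_gold = y_gold − (n+g+δ)·k_gold = 4.5834 − 0.07·29.4645 ≈ 2.5209.

c_gold ≈ 2.521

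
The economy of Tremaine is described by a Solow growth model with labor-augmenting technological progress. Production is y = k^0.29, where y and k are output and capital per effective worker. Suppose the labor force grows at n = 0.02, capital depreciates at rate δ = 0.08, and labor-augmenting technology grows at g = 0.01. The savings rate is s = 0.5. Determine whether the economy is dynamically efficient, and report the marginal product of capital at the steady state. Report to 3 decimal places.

The effective depreciation rate is n + g + δ = 0.02 + 0.01 + 0.08 = 0.11.
Steady-state k*: s·k^0.29 = 0.11·k gives k* = (0.5/0.11)^(1/0.71) ≈ 8.4366.
MPK = 0.29·8.4366^(-0.71) ≈ 0.0638.
MPK < n+g+δ = 0.11, so the economy is dynamically inefficient (over-saving).

dynamically inefficient; MPK ≈ 0.064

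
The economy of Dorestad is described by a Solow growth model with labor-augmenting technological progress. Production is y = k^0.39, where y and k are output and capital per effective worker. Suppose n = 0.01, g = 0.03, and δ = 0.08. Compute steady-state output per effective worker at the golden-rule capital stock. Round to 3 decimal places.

y_gold ≈ 2.125

The effective depreciation rate is n + g + δ = 0.01 + 0.03 + 0.08 = 0.12.
Setting f'(k) = n+g+δ gives 0.39·k^(0.39−1) = 0.12, hence k_gold = (0.39/0.12)^(1/0.61) ≈ 6.9048.
Output: y_gold = k_gold^0.39 = 6.9048^0.39 ≈ 2.1246.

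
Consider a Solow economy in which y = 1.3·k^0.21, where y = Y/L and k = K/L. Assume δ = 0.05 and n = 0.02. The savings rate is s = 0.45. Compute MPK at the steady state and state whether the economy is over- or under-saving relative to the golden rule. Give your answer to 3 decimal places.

Capital per worker breaks even when investment replaces (n + δ)·k; here n + δ = 0.07.
Steady-state k*: s·A·k^0.21 = 0.07·k gives k* = (0.45·1.3/0.07)^(1/0.79) ≈ 14.6947.
MPK = 0.21·1.3·14.6947^(-0.79) ≈ 0.0327.
MPK < n+δ = 0.07, so the economy is dynamically inefficient (over-saving).

over-saving; MPK ≈ 0.033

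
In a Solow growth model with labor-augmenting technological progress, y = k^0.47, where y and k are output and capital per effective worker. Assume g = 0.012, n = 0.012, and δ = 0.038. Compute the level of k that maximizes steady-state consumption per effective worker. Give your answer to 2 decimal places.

k_gold ≈ 45.69

Break-even investment rate: n + g + δ = 0.012 + 0.012 + 0.038 = 0.062.
Golden rule sets MPK = n+g+δ: 0.47·k^(0.47−1) = 0.062, so k_gold = (0.47/0.062)^(1/0.53) ≈ 45.6902.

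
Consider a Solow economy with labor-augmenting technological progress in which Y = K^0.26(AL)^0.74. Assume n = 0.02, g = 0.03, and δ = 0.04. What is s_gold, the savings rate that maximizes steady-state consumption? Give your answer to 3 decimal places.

The effective depreciation rate is n + g + δ = 0.02 + 0.03 + 0.04 = 0.09.
At the golden rule MPK = n+g+δ, and in any Cobb-Douglas steady state s = (n+g+δ)·k/y = MPK·k/y = capital's share 0.26.

s_gold = 0.260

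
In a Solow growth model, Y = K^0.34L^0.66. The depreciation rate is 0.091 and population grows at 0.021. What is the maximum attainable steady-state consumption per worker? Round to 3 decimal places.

c_gold ≈ 1.169

n + δ = 0.021 + 0.091 = 0.112.
Golden rule sets MPK = n+δ: 0.34·k^(0.34−1) = 0.112, so k_gold = (0.34/0.112)^(1/0.66) ≈ 5.3790.
y_gold = 5.3790^0.34 ≈ 1.7719.
c_gold = y_gold − (n+δ)·k_gold = 1.7719 − 0.112·5.3790 ≈ 1.1694.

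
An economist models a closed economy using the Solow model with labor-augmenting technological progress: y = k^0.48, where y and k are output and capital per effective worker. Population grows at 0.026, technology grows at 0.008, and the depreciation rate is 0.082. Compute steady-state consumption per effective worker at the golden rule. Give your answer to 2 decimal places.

c_gold ≈ 1.93

Capital per effective worker breaks even when investment replaces (n + g + δ)·k; here n + g + δ = 0.116.
Golden rule sets MPK = n+g+δ: 0.48·k^(0.48−1) = 0.116, so k_gold = (0.48/0.116)^(1/0.52) ≈ 15.3505.
y_gold = 15.3505^0.48 ≈ 3.7097.
c_gold = y_gold − (n+g+δ)·k_gold = 3.7097 − 0.116·15.3505 ≈ 1.9290.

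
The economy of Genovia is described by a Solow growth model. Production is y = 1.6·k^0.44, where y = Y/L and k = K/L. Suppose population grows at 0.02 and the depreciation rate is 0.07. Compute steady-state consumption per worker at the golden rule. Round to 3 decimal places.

Capital per worker breaks even when investment replaces (n + δ)·k; here n + δ = 0.09.
At the golden rule the marginal product of capital equals n+δ: 0.44·1.6·k^(0.44−1) = 0.09. Solving, k_gold = (0.44·1.6/0.09)^(1/0.56) ≈ 39.3761.
y_gold = 1.6·39.3761^0.44 ≈ 8.0542.
c_gold = y_gold − (n+δ)·k_gold = 8.0542 − 0.09·39.3761 ≈ 4.5104.

c_gold ≈ 4.510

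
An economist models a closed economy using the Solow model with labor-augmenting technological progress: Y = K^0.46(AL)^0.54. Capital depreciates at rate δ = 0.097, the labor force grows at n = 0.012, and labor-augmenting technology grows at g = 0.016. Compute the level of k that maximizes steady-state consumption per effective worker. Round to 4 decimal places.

n + g + δ = 0.012 + 0.016 + 0.097 = 0.125.
Golden rule sets MPK = n+g+δ: 0.46·k^(0.46−1) = 0.125, so k_gold = (0.46/0.125)^(1/0.54) ≈ 11.1652.

k_gold ≈ 11.1652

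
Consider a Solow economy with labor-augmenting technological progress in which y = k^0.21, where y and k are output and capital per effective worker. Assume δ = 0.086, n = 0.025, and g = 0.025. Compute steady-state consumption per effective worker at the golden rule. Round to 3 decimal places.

c_gold ≈ 0.887

The effective depreciation rate is n + g + δ = 0.025 + 0.025 + 0.086 = 0.136.
At the golden rule the marginal product of capital equals n+g+δ: 0.21·k^(0.21−1) = 0.136. Solving, k_gold = (0.21/0.136)^(1/0.79) ≈ 1.7331.
y_gold = 1.7331^0.21 ≈ 1.1224.
c_gold = y_gold − (n+g+δ)·k_gold = 1.1224 − 0.136·1.7331 ≈ 0.8867.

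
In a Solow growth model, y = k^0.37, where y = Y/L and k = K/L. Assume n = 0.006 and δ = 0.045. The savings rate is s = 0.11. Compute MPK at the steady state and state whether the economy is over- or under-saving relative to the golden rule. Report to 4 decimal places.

n + δ = 0.006 + 0.045 = 0.051.
Steady-state k*: s·k^0.37 = 0.051·k gives k* = (0.11/0.051)^(1/0.63) ≈ 3.3875.
MPK = 0.37·3.3875^(-0.63) ≈ 0.1715.
MPK > n+δ = 0.051, so the economy is dynamically efficient (under-saving).

under-saving; MPK ≈ 0.1715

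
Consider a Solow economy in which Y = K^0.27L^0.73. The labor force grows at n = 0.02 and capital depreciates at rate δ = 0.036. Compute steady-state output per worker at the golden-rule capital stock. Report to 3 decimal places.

Capital per worker breaks even when investment replaces (n + δ)·k; here n + δ = 0.056.
Golden rule sets MPK = n+δ: 0.27·k^(0.27−1) = 0.056, so k_gold = (0.27/0.056)^(1/0.73) ≈ 8.6269.
Output: y_gold = k_gold^0.27 = 8.6269^0.27 ≈ 1.7893.

y_gold ≈ 1.789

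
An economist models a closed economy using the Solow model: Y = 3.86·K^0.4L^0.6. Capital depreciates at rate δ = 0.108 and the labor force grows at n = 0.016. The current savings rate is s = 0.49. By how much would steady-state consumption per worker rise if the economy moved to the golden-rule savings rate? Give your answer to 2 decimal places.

Δc ≈ 0.33

The effective depreciation rate is n + δ = 0.016 + 0.108 = 0.124.
Current steady state (s = 0.49): k* = (0.49·3.86/0.124)^(1/0.6) ≈ 93.8144, y* = 3.86·93.8144^0.4 ≈ 23.7408, c* = (1−0.49)·23.7408 ≈ 12.1078.
Maximizing c = f(k) − (n+δ)·k gives f'(k) = n+δ, i.e. 0.4·3.86·k^(0.4−1) = 0.124, so k_gold = (0.4·3.86/0.124)^(1/0.6) ≈ 66.8923.
y_gold = 3.86·66.8923^0.4 ≈ 20.7366, c_gold = y_gold − 0.124·k_gold ≈ 12.4420.
Gain: Δc = 12.4420 − 12.1078 ≈ 0.3342.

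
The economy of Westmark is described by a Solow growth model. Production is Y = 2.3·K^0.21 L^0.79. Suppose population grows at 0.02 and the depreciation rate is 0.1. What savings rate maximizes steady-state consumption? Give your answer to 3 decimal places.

Break-even investment rate: n + δ = 0.02 + 0.1 = 0.12.
At the golden rule MPK = n+δ, and in any Cobb-Douglas steady state s = (n+δ)·k/y = MPK·k/y = capital's share 0.21.

s_gold = 0.210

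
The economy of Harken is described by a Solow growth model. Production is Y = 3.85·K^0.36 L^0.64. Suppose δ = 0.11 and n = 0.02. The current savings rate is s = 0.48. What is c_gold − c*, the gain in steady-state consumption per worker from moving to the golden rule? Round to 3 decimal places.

Δc ≈ 0.418

The effective depreciation rate is n + δ = 0.02 + 0.11 = 0.13.
Current steady state (s = 0.48): k* = (0.48·3.85/0.13)^(1/0.64) ≈ 63.2682, y* = 3.85·63.2682^0.36 ≈ 17.1351, c* = (1−0.48)·17.1351 ≈ 8.9103.
Golden rule sets MPK = n+δ: 0.36·3.85·k^(0.36−1) = 0.13, so k_gold = (0.36·3.85/0.13)^(1/0.64) ≈ 40.3616.
y_gold = 3.85·40.3616^0.36 ≈ 14.5750, c_gold = y_gold − 0.13·k_gold ≈ 9.3280.
Gain: Δc = 9.3280 − 8.9103 ≈ 0.4177.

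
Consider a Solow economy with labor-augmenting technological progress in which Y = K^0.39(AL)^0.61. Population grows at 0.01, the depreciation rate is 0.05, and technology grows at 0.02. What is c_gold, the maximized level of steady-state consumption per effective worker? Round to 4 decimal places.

c_gold ≈ 1.6795

The effective depreciation rate is n + g + δ = 0.01 + 0.02 + 0.05 = 0.08.
Setting f'(k) = n+g+δ gives 0.39·k^(0.39−1) = 0.08, hence k_gold = (0.39/0.08)^(1/0.61) ≈ 13.4223.
y_gold = 13.4223^0.39 ≈ 2.7533.
c_gold = y_gold − (n+g+δ)·k_gold = 2.7533 − 0.08·13.4223 ≈ 1.6795.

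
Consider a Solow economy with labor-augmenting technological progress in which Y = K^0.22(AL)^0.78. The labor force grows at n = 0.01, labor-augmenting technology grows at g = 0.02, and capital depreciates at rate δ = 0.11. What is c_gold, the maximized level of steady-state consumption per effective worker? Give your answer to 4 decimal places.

c_gold ≈ 0.8861

Break-even investment rate: n + g + δ = 0.01 + 0.02 + 0.11 = 0.14.
Golden rule sets MPK = n+g+δ: 0.22·k^(0.22−1) = 0.14, so k_gold = (0.22/0.14)^(1/0.78) ≈ 1.7851.
y_gold = 1.7851^0.22 ≈ 1.1360.
c_gold = y_gold − (n+g+δ)·k_gold = 1.1360 − 0.14·1.7851 ≈ 0.8861.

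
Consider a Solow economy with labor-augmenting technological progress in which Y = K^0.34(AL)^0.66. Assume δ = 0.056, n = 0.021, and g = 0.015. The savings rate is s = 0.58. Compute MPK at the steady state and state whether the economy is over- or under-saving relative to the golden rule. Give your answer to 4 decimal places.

over-saving; MPK ≈ 0.0539

Capital per effective worker breaks even when investment replaces (n + g + δ)·k; here n + g + δ = 0.092.
Steady-state k*: s·k^0.34 = 0.092·k gives k* = (0.58/0.092)^(1/0.66) ≈ 16.2771.
MPK = 0.34·16.2771^(-0.66) ≈ 0.0539.
MPK < n+g+δ = 0.092, so the economy is dynamically inefficient (over-saving).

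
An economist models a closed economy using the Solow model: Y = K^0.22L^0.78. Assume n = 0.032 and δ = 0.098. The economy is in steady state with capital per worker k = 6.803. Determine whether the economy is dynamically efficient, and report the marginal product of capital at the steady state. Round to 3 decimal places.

dynamically inefficient; MPK ≈ 0.049

n + δ = 0.032 + 0.098 = 0.13.
MPK = 0.22·k^(0.22−1) = 0.22·6.803^(-0.78) ≈ 0.0493.
MPK < 0.13, so the economy is dynamically inefficient (over-saving).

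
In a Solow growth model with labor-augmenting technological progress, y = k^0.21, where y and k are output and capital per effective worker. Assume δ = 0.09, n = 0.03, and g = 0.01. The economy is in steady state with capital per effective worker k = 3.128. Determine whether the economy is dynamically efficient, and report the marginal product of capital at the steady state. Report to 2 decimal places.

dynamically inefficient; MPK ≈ 0.09

n + g + δ = 0.03 + 0.01 + 0.09 = 0.13.
MPK = 0.21·k^(0.21−1) = 0.21·3.128^(-0.79) ≈ 0.0853.
MPK < 0.13, so the economy is dynamically inefficient (over-saving).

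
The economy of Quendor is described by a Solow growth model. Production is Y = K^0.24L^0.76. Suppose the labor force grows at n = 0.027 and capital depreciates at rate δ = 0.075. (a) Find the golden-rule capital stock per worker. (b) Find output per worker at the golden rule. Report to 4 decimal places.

(a) k_gold ≈ 3.0829; (b) y_gold ≈ 1.3102

The effective depreciation rate is n + δ = 0.027 + 0.075 = 0.102.
Setting f'(k) = n+δ gives 0.24·k^(0.24−1) = 0.102, hence k_gold = (0.24/0.102)^(1/0.76) ≈ 3.0829.
y_gold = 3.0829^0.24 ≈ 1.3102.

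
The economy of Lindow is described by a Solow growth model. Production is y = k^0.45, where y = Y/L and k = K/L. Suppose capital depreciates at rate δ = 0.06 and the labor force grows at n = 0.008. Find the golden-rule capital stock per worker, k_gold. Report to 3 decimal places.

k_gold ≈ 31.059

Break-even investment rate: n + δ = 0.008 + 0.06 = 0.068.
At the golden rule the marginal product of capital equals n+δ: 0.45·k^(0.45−1) = 0.068. Solving, k_gold = (0.45/0.068)^(1/0.55) ≈ 31.0591.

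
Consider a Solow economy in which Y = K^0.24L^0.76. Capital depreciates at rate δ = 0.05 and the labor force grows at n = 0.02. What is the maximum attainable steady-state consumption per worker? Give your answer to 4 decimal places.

c_gold ≈ 1.1215

Break-even investment rate: n + δ = 0.02 + 0.05 = 0.07.
Maximizing c = f(k) − (n+δ)·k gives f'(k) = n+δ, i.e. 0.24·k^(0.24−1) = 0.07, so k_gold = (0.24/0.07)^(1/0.76) ≈ 5.0594.
y_gold = 5.0594^0.24 ≈ 1.4756.
c_gold = y_gold − (n+δ)·k_gold = 1.4756 − 0.07·5.0594 ≈ 1.1215.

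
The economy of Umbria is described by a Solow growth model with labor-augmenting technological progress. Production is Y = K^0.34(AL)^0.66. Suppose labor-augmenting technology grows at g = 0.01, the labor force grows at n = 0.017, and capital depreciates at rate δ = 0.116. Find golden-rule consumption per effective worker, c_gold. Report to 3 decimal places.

n + g + δ = 0.017 + 0.01 + 0.116 = 0.143.
At the golden rule the marginal product of capital equals n+g+δ: 0.34·k^(0.34−1) = 0.143. Solving, k_gold = (0.34/0.143)^(1/0.66) ≈ 3.7146.
y_gold = 3.7146^0.34 ≈ 1.5623.
c_gold = y_gold − (n+g+δ)·k_gold = 1.5623 − 0.143·3.7146 ≈ 1.0311.

c_gold ≈ 1.031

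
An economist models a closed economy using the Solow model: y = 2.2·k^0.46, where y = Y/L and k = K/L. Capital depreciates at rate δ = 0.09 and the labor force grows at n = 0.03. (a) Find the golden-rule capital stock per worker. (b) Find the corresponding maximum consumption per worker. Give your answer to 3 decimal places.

n + δ = 0.03 + 0.09 = 0.12.
At the golden rule the marginal product of capital equals n+δ: 0.46·2.2·k^(0.46−1) = 0.12. Solving, k_gold = (0.46·2.2/0.12)^(1/0.54) ≈ 51.8577.
y_gold = 2.2·51.8577^0.46 ≈ 13.5281; c_gold = y_gold − 0.12·k_gold ≈ 7.3052.

(a) k_gold ≈ 51.858; (b) c_gold ≈ 7.305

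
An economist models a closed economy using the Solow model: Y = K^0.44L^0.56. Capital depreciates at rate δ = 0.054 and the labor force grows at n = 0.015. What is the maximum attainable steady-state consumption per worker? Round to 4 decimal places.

Capital per worker breaks even when investment replaces (n + δ)·k; here n + δ = 0.069.
Setting f'(k) = n+δ gives 0.44·k^(0.44−1) = 0.069, hence k_gold = (0.44/0.069)^(1/0.56) ≈ 27.3396.
y_gold = 27.3396^0.44 ≈ 4.2873.
c_gold = y_gold − (n+δ)·k_gold = 4.2873 − 0.069·27.3396 ≈ 2.4009.

c_gold ≈ 2.4009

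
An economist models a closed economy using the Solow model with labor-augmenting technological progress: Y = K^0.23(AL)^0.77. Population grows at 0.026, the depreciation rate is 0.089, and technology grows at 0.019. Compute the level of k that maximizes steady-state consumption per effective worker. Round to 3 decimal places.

Capital per effective worker breaks even when investment replaces (n + g + δ)·k; here n + g + δ = 0.134.
Setting f'(k) = n+g+δ gives 0.23·k^(0.23−1) = 0.134, hence k_gold = (0.23/0.134)^(1/0.77) ≈ 2.0170.

k_gold ≈ 2.017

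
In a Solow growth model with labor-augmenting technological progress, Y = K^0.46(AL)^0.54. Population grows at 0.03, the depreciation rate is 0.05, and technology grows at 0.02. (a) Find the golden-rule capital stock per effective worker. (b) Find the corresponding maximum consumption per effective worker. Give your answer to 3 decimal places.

(a) k_gold ≈ 16.878; (b) c_gold ≈ 1.981

The effective depreciation rate is n + g + δ = 0.03 + 0.02 + 0.05 = 0.1.
Maximizing c = f(k) − (n+g+δ)·k gives f'(k) = n+g+δ, i.e. 0.46·k^(0.46−1) = 0.1, so k_gold = (0.46/0.1)^(1/0.54) ≈ 16.8783.
y_gold = 16.8783^0.46 ≈ 3.6692; c_gold = y_gold − 0.1·k_gold ≈ 1.9814.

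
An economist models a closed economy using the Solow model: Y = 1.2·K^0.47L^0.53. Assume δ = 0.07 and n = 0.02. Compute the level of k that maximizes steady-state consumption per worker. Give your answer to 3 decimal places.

k_gold ≈ 31.904

The effective depreciation rate is n + δ = 0.02 + 0.07 = 0.09.
At the golden rule the marginal product of capital equals n+δ: 0.47·1.2·k^(0.47−1) = 0.09. Solving, k_gold = (0.47·1.2/0.09)^(1/0.53) ≈ 31.9038.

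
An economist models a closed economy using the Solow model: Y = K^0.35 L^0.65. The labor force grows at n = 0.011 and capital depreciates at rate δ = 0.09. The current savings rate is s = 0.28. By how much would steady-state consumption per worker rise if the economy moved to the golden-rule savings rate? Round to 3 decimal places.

Capital per worker breaks even when investment replaces (n + δ)·k; here n + δ = 0.101.
Current steady state (s = 0.28): k* = (0.28/0.101)^(1/0.65) ≈ 4.8005, y* = 4.8005^0.35 ≈ 1.7316, c* = (1−0.28)·1.7316 ≈ 1.2468.
Setting f'(k) = n+δ gives 0.35·k^(0.35−1) = 0.101, hence k_gold = (0.35/0.101)^(1/0.65) ≈ 6.7667.
y_gold = 6.7667^0.35 ≈ 1.9527, c_gold = y_gold − 0.101·k_gold ≈ 1.2692.
Gain: Δc = 1.2692 − 1.2468 ≈ 0.0225.

Δc ≈ 0.022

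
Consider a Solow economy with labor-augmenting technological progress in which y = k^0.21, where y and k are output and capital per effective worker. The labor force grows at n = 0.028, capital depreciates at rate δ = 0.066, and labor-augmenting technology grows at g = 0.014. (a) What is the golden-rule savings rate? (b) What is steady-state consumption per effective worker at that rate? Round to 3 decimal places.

(a) s_gold = 0.210; (b) c_gold ≈ 0.943

n + g + δ = 0.028 + 0.014 + 0.066 = 0.108.
For Cobb-Douglas, s_gold equals capital's share: s_gold = 0.21.
Golden rule sets MPK = n+g+δ: 0.21·k^(0.21−1) = 0.108, so k_gold = (0.21/0.108)^(1/0.79) ≈ 2.3204.
y_gold = 2.3204^0.21 ≈ 1.1934; c_gold = (1−0.21)·y_gold ≈ 0.9427.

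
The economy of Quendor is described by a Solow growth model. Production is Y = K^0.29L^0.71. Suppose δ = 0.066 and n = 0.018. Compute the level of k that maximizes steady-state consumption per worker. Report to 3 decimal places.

The effective depreciation rate is n + δ = 0.018 + 0.066 = 0.084.
At the golden rule the marginal product of capital equals n+δ: 0.29·k^(0.29−1) = 0.084. Solving, k_gold = (0.29/0.084)^(1/0.71) ≈ 5.7268.

k_gold ≈ 5.727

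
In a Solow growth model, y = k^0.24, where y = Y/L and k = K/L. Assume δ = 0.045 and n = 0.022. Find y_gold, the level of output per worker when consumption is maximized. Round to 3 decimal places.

Break-even investment rate: n + δ = 0.022 + 0.045 = 0.067.
Golden rule sets MPK = n+δ: 0.24·k^(0.24−1) = 0.067, so k_gold = (0.24/0.067)^(1/0.76) ≈ 5.3595.
Output: y_gold = k_gold^0.24 = 5.3595^0.24 ≈ 1.4962.

y_gold ≈ 1.496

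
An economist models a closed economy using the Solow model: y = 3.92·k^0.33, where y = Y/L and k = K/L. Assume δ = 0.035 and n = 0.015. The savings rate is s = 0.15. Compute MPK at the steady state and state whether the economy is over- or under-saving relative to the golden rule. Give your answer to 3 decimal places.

under-saving; MPK ≈ 0.110

Break-even investment rate: n + δ = 0.015 + 0.035 = 0.05.
Steady-state k*: s·A·k^0.33 = 0.05·k gives k* = (0.15·3.92/0.05)^(1/0.67) ≈ 39.5934.
MPK = 0.33·3.92·39.5934^(-0.67) ≈ 0.1100.
MPK > n+δ = 0.05, so the economy is dynamically efficient (under-saving).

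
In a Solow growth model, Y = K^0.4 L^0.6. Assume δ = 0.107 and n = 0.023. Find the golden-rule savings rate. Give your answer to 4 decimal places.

s_gold = 0.4000

Break-even investment rate: n + δ = 0.023 + 0.107 = 0.13.
At the golden rule MPK = n+δ, and in any Cobb-Douglas steady state s = (n+δ)·k/y = MPK·k/y = capital's share 0.4.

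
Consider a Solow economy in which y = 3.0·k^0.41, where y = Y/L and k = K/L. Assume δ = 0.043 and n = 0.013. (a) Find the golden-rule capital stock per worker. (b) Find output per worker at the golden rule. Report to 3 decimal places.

(a) k_gold ≈ 187.974; (b) y_gold ≈ 25.674

Capital per worker breaks even when investment replaces (n + δ)·k; here n + δ = 0.056.
Golden rule sets MPK = n+δ: 0.41·3.0·k^(0.41−1) = 0.056, so k_gold = (0.41·3.0/0.056)^(1/0.59) ≈ 187.9736.
y_gold = 3.0·187.9736^0.41 ≈ 25.6744.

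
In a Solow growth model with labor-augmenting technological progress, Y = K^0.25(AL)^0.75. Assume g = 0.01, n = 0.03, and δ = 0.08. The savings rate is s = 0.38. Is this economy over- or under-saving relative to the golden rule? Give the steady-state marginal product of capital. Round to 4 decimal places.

over-saving; MPK ≈ 0.0789

n + g + δ = 0.03 + 0.01 + 0.08 = 0.12.
Steady-state k*: s·k^0.25 = 0.12·k gives k* = (0.38/0.12)^(1/0.75) ≈ 4.6502.
MPK = 0.25·4.6502^(-0.75) ≈ 0.0789.
MPK < n+g+δ = 0.12, so the economy is dynamically inefficient (over-saving).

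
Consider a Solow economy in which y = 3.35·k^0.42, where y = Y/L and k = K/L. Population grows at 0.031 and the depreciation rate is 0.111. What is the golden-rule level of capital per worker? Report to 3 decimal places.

k_gold ≈ 52.150

Capital per worker breaks even when investment replaces (n + δ)·k; here n + δ = 0.142.
Maximizing c = f(k) − (n+δ)·k gives f'(k) = n+δ, i.e. 0.42·3.35·k^(0.42−1) = 0.142, so k_gold = (0.42·3.35/0.142)^(1/0.58) ≈ 52.1496.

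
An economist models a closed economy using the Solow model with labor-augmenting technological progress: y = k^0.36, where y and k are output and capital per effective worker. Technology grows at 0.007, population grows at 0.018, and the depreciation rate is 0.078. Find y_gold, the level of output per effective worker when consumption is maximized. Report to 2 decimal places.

Break-even investment rate: n + g + δ = 0.018 + 0.007 + 0.078 = 0.103.
Maximizing c = f(k) − (n+g+δ)·k gives f'(k) = n+g+δ, i.e. 0.36·k^(0.36−1) = 0.103, so k_gold = (0.36/0.103)^(1/0.64) ≈ 7.0659.
Output: y_gold = k_gold^0.36 = 7.0659^0.36 ≈ 2.0216.

y_gold ≈ 2.02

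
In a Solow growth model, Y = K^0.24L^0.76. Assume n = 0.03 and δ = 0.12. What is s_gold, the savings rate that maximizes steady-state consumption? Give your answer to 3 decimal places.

The effective depreciation rate is n + δ = 0.03 + 0.12 = 0.15.
At the golden rule MPK = n+δ, and in any Cobb-Douglas steady state s = (n+δ)·k/y = MPK·k/y = capital's share 0.24.

s_gold = 0.240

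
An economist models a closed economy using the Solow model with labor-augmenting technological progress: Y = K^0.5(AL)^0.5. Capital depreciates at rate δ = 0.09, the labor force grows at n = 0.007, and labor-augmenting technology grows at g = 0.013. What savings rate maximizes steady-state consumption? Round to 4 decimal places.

Break-even investment rate: n + g + δ = 0.007 + 0.013 + 0.09 = 0.11.
At the golden rule MPK = n+g+δ, and in any Cobb-Douglas steady state s = (n+g+δ)·k/y = MPK·k/y = capital's share 0.5.

s_gold = 0.5000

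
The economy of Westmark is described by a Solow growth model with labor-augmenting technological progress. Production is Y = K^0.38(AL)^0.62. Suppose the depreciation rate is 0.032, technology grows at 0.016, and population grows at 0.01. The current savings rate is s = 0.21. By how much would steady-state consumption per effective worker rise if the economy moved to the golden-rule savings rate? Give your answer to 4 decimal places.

Δc ≈ 0.2239

The effective depreciation rate is n + g + δ = 0.01 + 0.016 + 0.032 = 0.058.
Current steady state (s = 0.21): k* = (0.21/0.058)^(1/0.62) ≈ 7.9667, y* = 7.9667^0.38 ≈ 2.2003, c* = (1−0.21)·2.2003 ≈ 1.7382.
Setting f'(k) = n+g+δ gives 0.38·k^(0.38−1) = 0.058, hence k_gold = (0.38/0.058)^(1/0.62) ≈ 20.7349.
y_gold = 20.7349^0.38 ≈ 3.1648, c_gold = y_gold − 0.058·k_gold ≈ 1.9622.
Gain: Δc = 1.9622 − 1.7382 ≈ 0.2239.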